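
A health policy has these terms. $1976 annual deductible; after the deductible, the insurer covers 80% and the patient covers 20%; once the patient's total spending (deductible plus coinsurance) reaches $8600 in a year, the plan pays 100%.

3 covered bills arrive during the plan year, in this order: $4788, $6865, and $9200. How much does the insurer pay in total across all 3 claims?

$15101.60

Claim 1 ($4788): $1976 to deductible, leaving $2812; coinsurance $2812 × 20% = $562.40. Patient owes $2538.40 (running OOP $2538.40). Plan pays $4788 − $2538.40 = $2249.60.
Claim 2 ($6865): deductible met; 20% of $6865 = $1373. Patient owes $1373 (running OOP $3911.40). Insurer: $6865 − $1373 = $5492.
Claim 3 ($9200): 20% coinsurance on $9200 = $1840. Cost to patient: $1840. OOP to date $5751.40. Insurer: $9200 − $1840 = $7360.
Insurer total = bills − patient's total = $20853 − $5751.40 = $15101.60.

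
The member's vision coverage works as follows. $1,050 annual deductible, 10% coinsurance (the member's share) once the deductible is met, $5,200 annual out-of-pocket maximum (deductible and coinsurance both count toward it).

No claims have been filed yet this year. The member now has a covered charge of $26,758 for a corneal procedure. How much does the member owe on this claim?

Nothing has been paid toward the $1,050 deductible, so the first $1,050 of this charge is applied there.
That leaves $26,758 − $1,050 = $25,708 for coinsurance.
Member's 10% share of $25,708 is $2,570.80.
So the member owes $1,050 + $2,570.80 = $3,620.80 before any cap.
Total out-of-pocket so far would be $0 + $3,620.80 = $3,620.80, below the $5,200 cap — no reduction.

$3,620.80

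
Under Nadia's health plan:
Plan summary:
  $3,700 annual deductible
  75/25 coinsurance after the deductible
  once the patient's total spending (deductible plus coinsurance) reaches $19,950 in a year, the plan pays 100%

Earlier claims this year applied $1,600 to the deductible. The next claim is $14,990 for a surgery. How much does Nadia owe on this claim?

Remaining deductible: $3,700 − $1,600 = $2,100.
The remaining $12,890 (= $14,990 − $2,100) moves to coinsurance.
Patient's 25% share of $12,890 is $3,222.50.
Patient responsibility before any cap: $2,100 + $3,222.50 = $5,322.50.
Cumulative spending $1,600 + $5,322.50 = $6,922.50 stays under the $19,950 maximum.

$5,322.50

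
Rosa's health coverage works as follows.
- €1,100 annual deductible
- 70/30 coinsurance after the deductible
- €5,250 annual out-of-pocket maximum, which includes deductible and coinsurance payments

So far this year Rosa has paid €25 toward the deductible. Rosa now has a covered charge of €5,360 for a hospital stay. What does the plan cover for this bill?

Deductible still to meet: €1,100 − €25 = €1,075.
The remaining €4,285 (= €5,360 − €1,075) moves to coinsurance.
30% of €4,285 = €1,285.50 falls to the patient.
That puts the patient's cost at €1,075 + €1,285.50 = €2,360.50 before any cap.
Cumulative spending €25 + €2,360.50 = €2,385.50 stays under the €5,250 maximum.
Insurer pays the balance: €5,360 − €2,360.50 = €2,999.50.

€2,999.50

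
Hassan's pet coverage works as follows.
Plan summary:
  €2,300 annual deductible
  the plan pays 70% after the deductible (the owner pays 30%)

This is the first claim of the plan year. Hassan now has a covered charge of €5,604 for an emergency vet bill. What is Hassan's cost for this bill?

€3,291.20

Deductible not yet touched, so the first €2,300 of the bill goes to the deductible.
After the €2,300 deductible portion, €5,604 − €2,300 = €3,304 is subject to coinsurance.
Owner's 30% share of €3,304 is €991.20.
Owner responsibility: €2,300 + €991.20 = €3,291.20.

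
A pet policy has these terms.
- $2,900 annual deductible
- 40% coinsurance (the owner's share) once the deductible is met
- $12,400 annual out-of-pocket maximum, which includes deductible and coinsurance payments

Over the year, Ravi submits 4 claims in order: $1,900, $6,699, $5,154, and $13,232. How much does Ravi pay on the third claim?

$2,061.60

Claim 1 — $1,900: all of it applies to the deductible. Owner pays $1,900; OOP now $1,900.
Claim 2 — $6,699: deductible takes $1,000, $5,699 remains; coinsurance $5,699 × 40% = $2,279.60. Owner pays $3,279.60; OOP now $5,179.60.
Claim 3 — $5,154: 40% coinsurance on $5,154 = $2,061.60. Owner pays $2,061.60; OOP now $7,241.20.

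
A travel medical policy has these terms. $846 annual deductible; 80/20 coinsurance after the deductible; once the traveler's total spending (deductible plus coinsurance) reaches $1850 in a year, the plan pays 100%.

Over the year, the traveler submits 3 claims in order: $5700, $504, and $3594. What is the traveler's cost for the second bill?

#1 ($5700): deductible takes $846, $4854 remains; 20% of $4854 = $970.80. Cost to traveler: $1816.80. OOP to date $1816.80.
#2 ($504): 20% coinsurance on $504 = $100.80. OOP would hit $1917.60 > $1850, so the cap limits the traveler to $1850 − $1816.80 = $33.20.

$33.20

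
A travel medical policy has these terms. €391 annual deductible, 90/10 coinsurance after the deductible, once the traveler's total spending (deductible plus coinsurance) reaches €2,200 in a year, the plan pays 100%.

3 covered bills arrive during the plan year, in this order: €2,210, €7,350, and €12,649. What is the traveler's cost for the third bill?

Bill 1, €2,210: €391 finishes the deductible; €1,819 goes to coinsurance; coinsurance €1,819 × 10% = €181.90. Traveler owes €572.90 (running OOP €572.90).
Bill 2, €7,350: deductible met; 10% of €7,350 = €735. Cost to traveler: €735. OOP to date €1,307.90.
Bill 3, €12,649: deductible already satisfied, so traveler's share is 10% × €12,649 = €1,264.90. OOP would hit €2,572.80 > €2,200, so the cap limits the traveler to €2,200 − €1,307.90 = €892.10.

€892.10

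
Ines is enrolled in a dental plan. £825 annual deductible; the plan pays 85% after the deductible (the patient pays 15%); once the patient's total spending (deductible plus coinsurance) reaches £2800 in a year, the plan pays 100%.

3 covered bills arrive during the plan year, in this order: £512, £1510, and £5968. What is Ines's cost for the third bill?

Bill 1, £512: all of it applies to the deductible. Cost to patient: £512. OOP to date £512.
Bill 2, £1510: deductible takes £313, £1197 remains; patient's 15% is £179.55. Cost to patient: £492.55. OOP to date £1004.55.
Bill 3, £5968: deductible met; 15% of £5968 = £895.20. Cost to patient: £895.20. OOP to date £1899.75.

£895.20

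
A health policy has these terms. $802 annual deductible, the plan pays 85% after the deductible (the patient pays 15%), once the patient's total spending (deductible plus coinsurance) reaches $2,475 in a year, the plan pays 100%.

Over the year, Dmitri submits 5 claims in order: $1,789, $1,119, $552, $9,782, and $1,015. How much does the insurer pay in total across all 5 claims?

Bill 1, $1,789: $802 finishes the deductible; $987 goes to coinsurance; patient's 15% is $148.05. Cost to patient: $950.05. OOP to date $950.05. Insurer: $1,789 − $950.05 = $838.95.
Bill 2, $1,119: deductible met; 15% of $1,119 = $167.85. Cost to patient: $167.85. OOP to date $1,117.90. Plan pays $1,119 − $167.85 = $951.15.
Bill 3, $552: deductible met; 15% of $552 = $82.80. Patient pays $82.80; OOP now $1,200.70. Plan pays $552 − $82.80 = $469.20.
Bill 4, $9,782: deductible met; 15% of $9,782 = $1,467.30. That would push OOP to $2,668, over the $2,475 cap, so patient pays $2,475 − $1,200.70 = $1,274.30. Insurer: $9,782 − $1,274.30 = $8,507.70.
Bill 5, $1,015: 15% coinsurance on $1,015 = $152.25. Adding that to $2,475 gives $2,627.25, past the $2,475 cap; patient pays only $2,475 − $2,475 = $0. Plan pays $1,015 − $0 = $1,015.
Insurer total = bills − patient's total = $14,257 − $2,475 = $11,782.

$11,782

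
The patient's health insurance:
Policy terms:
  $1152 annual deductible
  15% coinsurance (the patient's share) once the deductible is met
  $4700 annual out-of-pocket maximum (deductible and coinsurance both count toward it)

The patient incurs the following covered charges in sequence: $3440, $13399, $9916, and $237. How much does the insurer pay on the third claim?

$8721.05

Claim 1 — $3440: deductible takes $1152, $2288 remains; 15% of $2288 = $343.20. Patient owes $1495.20 (running OOP $1495.20). Plan pays $3440 − $1495.20 = $1944.80.
Claim 2 — $13399: 15% coinsurance on $13399 = $2009.85. Cost to patient: $2009.85. OOP to date $3505.05. Plan pays $13399 − $2009.85 = $11389.15.
Claim 3 — $9916: deductible already satisfied, so patient's share is 15% × $9916 = $1487.40. OOP would hit $4992.45 > $4700, so the cap limits the patient to $4700 − $3505.05 = $1194.95. Insurer: $9916 − $1194.95 = $8721.05.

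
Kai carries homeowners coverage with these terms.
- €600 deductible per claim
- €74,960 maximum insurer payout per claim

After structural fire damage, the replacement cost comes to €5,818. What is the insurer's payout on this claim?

Subtract the deductible: €5,818 − €600 = €5,218.
That's under the €74,960 cap, so the insurer reimburses the full €5,218.

€5,218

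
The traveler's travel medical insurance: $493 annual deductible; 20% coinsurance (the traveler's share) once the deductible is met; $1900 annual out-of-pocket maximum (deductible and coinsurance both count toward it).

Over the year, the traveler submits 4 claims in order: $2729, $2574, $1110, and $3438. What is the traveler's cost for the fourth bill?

$223

Claim 1 ($2729): $493 finishes the deductible; $2236 goes to coinsurance; traveler's 20% is $447.20. Cost to traveler: $940.20. OOP to date $940.20.
Claim 2 ($2574): deductible already satisfied, so traveler's share is 20% × $2574 = $514.80. Traveler owes $514.80 (running OOP $1455).
Claim 3 ($1110): deductible already satisfied, so traveler's share is 20% × $1110 = $222. Traveler owes $222 (running OOP $1677).
Claim 4 ($3438): deductible already satisfied, so traveler's share is 20% × $3438 = $687.60. Adding that to $1677 gives $2364.60, past the $1900 cap; traveler pays only $1900 − $1677 = $223.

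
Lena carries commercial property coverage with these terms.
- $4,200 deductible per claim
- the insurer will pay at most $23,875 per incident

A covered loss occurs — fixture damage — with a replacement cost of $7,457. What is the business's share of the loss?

Subtract the deductible: $7,457 − $4,200 = $3,257.
That's under the $23,875 cap, so the insurer reimburses the full $3,257.
The business bears the rest of the original loss: $7,457 − $3,257 = $4,200.

$4,200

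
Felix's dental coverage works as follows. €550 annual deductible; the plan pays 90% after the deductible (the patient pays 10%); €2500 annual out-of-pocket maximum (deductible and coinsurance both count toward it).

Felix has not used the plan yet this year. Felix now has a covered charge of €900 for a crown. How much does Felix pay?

Deductible not yet touched, so the first €550 of the bill goes to the deductible.
After the €550 deductible portion, €900 − €550 = €350 is subject to coinsurance.
Patient's 10% share of €350 is €35.
That puts the patient's cost at €550 + €35 = €585 before any cap.
Total out-of-pocket so far would be €0 + €585 = €585, below the €2500 cap — no reduction.

€585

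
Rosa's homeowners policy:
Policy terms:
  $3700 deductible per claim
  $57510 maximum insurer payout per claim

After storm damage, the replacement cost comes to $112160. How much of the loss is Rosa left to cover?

$54650

After the deductible, $112160 − $3700 = $108460 remains.
$108460 exceeds the $57510 limit, so the insurer pays the limit: $57510.
Out of pocket: $112160 − $57510 = $54650.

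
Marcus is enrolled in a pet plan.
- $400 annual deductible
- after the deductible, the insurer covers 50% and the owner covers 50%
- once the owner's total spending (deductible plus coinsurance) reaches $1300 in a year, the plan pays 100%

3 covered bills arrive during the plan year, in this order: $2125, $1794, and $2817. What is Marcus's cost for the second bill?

#1 ($2125): $400 to deductible, leaving $1725; coinsurance $1725 × 50% = $862.50. Owner owes $1262.50 (running OOP $1262.50).
#2 ($1794): 50% coinsurance on $1794 = $897. OOP would hit $2159.50 > $1300, so the cap limits the owner to $1300 − $1262.50 = $37.50.

$37.50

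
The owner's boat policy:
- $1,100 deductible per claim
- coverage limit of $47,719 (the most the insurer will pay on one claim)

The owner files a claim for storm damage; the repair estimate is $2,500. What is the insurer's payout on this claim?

After the deductible, $2,500 − $1,100 = $1,400 remains.
$1,400 ≤ $47,719, so the limit doesn't bind; insurer pays $1,400.

$1,400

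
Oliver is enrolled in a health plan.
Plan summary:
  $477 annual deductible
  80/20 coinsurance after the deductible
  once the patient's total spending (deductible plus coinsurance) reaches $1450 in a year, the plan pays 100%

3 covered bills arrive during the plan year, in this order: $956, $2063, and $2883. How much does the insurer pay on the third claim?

$2418.40

Claim 1 — $956: deductible takes $477, $479 remains; coinsurance $479 × 20% = $95.80. Patient owes $572.80 (running OOP $572.80). Plan pays $956 − $572.80 = $383.20.
Claim 2 — $2063: deductible already satisfied, so patient's share is 20% × $2063 = $412.60. Cost to patient: $412.60. OOP to date $985.40. Plan pays $2063 − $412.60 = $1650.40.
Claim 3 — $2883: deductible already satisfied, so patient's share is 20% × $2883 = $576.60. OOP would hit $1562 > $1450, so the cap limits the patient to $1450 − $985.40 = $464.60. Insurer: $2883 − $464.60 = $2418.40.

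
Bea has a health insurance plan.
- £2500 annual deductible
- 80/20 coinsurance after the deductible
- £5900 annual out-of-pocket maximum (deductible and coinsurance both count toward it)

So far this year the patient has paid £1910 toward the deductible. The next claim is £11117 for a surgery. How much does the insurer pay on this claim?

£8421.60

£1910 of the £2500 deductible is already met, leaving £590.
After the £590 deductible portion, £11117 − £590 = £10527 is subject to coinsurance.
Coinsurance: £10527 × 20% = £2105.40.
Patient responsibility before any cap: £590 + £2105.40 = £2695.40.
Year-to-date out-of-pocket becomes £1910 + £2695.40 = £4605.40, still under the £5900 maximum, so no cap applies.
The plan picks up £11117 − £2695.40 = £8421.60.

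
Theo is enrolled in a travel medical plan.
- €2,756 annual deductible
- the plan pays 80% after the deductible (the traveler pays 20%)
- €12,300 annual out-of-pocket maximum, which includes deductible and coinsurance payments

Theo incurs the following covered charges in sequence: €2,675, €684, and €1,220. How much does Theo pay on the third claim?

€244

Claim 1 — €2,675: all of it applies to the deductible. Traveler owes €2,675 (running OOP €2,675).
Claim 2 — €684: €81 finishes the deductible; €603 goes to coinsurance; coinsurance €603 × 20% = €120.60. Cost to traveler: €201.60. OOP to date €2,876.60.
Claim 3 — €1,220: deductible met; 20% of €1,220 = €244. Traveler pays €244; OOP now €3,120.60.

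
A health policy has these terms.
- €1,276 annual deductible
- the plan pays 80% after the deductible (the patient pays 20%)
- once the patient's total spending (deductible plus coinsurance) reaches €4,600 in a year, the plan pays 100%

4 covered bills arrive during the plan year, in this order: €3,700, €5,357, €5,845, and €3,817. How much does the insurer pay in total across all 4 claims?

Claim 1 (€3,700): €1,276 finishes the deductible; €2,424 goes to coinsurance; coinsurance €2,424 × 20% = €484.80. Patient owes €1,760.80 (running OOP €1,760.80). Plan pays €3,700 − €1,760.80 = €1,939.20.
Claim 2 (€5,357): deductible met; 20% of €5,357 = €1,071.40. Patient pays €1,071.40; OOP now €2,832.20. Insurer: €5,357 − €1,071.40 = €4,285.60.
Claim 3 (€5,845): 20% coinsurance on €5,845 = €1,169. Cost to patient: €1,169. OOP to date €4,001.20. Plan pays €5,845 − €1,169 = €4,676.
Claim 4 (€3,817): 20% coinsurance on €3,817 = €763.40. OOP would hit €4,764.60 > €4,600, so the cap limits the patient to €4,600 − €4,001.20 = €598.80. Plan pays €3,817 − €598.80 = €3,218.20.
Insurer total = bills − patient's total = €18,719 − €4,600 = €14,119.

€14,119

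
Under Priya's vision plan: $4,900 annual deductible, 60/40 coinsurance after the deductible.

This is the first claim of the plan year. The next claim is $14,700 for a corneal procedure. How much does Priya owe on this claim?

The full $4,900 deductible is still open; $4,900 of this bill applies to it.
The remaining $9,800 (= $14,700 − $4,900) moves to coinsurance.
40% of $9,800 = $3,920 falls to the member.
So the member owes $4,900 + $3,920 = $8,820.

$8,820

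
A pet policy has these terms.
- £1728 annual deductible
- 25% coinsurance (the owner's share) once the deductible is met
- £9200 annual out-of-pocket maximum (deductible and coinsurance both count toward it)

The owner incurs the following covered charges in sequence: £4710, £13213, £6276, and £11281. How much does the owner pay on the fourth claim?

Claim 1 — £4710: £1728 to deductible, leaving £2982; coinsurance £2982 × 25% = £745.50. Owner owes £2473.50 (running OOP £2473.50).
Claim 2 — £13213: deductible already satisfied, so owner's share is 25% × £13213 = £3303.25. Owner pays £3303.25; OOP now £5776.75.
Claim 3 — £6276: deductible met; 25% of £6276 = £1569. Owner pays £1569; OOP now £7345.75.
Claim 4 — £11281: deductible met; 25% of £11281 = £2820.25. That would push OOP to £10166, over the £9200 cap, so owner pays £9200 − £7345.75 = £1854.25.

£1854.25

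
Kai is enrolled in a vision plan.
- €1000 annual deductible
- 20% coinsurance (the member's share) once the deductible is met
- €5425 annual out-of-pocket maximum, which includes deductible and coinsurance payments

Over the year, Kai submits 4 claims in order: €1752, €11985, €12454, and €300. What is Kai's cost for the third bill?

Claim 1 (€1752): deductible takes €1000, €752 remains; member's 20% is €150.40. Member owes €1150.40 (running OOP €1150.40).
Claim 2 (€11985): 20% coinsurance on €11985 = €2397. Member owes €2397 (running OOP €3547.40).
Claim 3 (€12454): 20% coinsurance on €12454 = €2490.80. Adding that to €3547.40 gives €6038.20, past the €5425 cap; member pays only €5425 − €3547.40 = €1877.60.

€1877.60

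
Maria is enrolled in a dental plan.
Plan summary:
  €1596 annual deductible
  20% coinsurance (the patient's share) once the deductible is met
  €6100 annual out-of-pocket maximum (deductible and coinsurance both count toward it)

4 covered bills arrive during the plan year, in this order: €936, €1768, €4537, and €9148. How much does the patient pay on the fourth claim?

Claim 1 — €936: fully absorbed by the deductible. Patient pays €936; OOP now €936.
Claim 2 — €1768: €660 finishes the deductible; €1108 goes to coinsurance; 20% of €1108 = €221.60. Patient pays €881.60; OOP now €1817.60.
Claim 3 — €4537: 20% coinsurance on €4537 = €907.40. Patient pays €907.40; OOP now €2725.
Claim 4 — €9148: deductible met; 20% of €9148 = €1829.60. Cost to patient: €1829.60. OOP to date €4554.60.

€1829.60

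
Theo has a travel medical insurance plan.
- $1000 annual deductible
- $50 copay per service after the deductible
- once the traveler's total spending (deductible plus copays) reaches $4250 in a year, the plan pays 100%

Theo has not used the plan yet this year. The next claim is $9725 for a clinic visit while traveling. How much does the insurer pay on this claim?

Nothing has been paid toward the $1000 deductible, so the first $1000 of this charge is applied there.
That leaves $9725 − $1000 = $8725 for the copay.
Copay on this service: $50.
Traveler responsibility before any cap: $1000 + $50 = $1050.
Cumulative spending $0 + $1050 = $1050 stays under the $4250 maximum.
The plan picks up $9725 − $1050 = $8675.

$8675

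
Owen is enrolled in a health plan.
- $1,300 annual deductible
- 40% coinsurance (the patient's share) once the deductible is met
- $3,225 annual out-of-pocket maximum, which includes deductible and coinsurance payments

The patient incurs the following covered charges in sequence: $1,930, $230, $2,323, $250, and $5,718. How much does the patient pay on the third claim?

Bill 1, $1,930: deductible takes $1,300, $630 remains; coinsurance $630 × 40% = $252. Cost to patient: $1,552. OOP to date $1,552.
Bill 2, $230: deductible met; 40% of $230 = $92. Patient owes $92 (running OOP $1,644).
Bill 3, $2,323: deductible already satisfied, so patient's share is 40% × $2,323 = $929.20. Cost to patient: $929.20. OOP to date $2,573.20.

$929.20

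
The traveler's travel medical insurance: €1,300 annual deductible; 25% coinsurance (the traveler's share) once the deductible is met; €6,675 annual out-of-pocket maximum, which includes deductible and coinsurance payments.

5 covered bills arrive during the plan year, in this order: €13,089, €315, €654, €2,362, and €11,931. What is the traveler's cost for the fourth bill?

Claim 1 — €13,089: €1,300 to deductible, leaving €11,789; coinsurance €11,789 × 25% = €2,947.25. Cost to traveler: €4,247.25. OOP to date €4,247.25.
Claim 2 — €315: 25% coinsurance on €315 = €78.75. Cost to traveler: €78.75. OOP to date €4,326.
Claim 3 — €654: deductible already satisfied, so traveler's share is 25% × €654 = €163.50. Cost to traveler: €163.50. OOP to date €4,489.50.
Claim 4 — €2,362: deductible met; 25% of €2,362 = €590.50. Traveler pays €590.50; OOP now €5,080.

€590.50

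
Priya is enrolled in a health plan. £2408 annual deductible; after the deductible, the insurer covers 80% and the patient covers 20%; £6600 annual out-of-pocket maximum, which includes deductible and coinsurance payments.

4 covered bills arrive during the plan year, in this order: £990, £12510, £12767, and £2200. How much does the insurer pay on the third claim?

Claim 1 (£990): fully absorbed by the deductible. Cost to patient: £990. OOP to date £990. Insurer: £990 − £990 = £0.
Claim 2 (£12510): £1418 finishes the deductible; £11092 goes to coinsurance; coinsurance £11092 × 20% = £2218.40. Patient pays £3636.40; OOP now £4626.40. Plan pays £12510 − £3636.40 = £8873.60.
Claim 3 (£12767): 20% coinsurance on £12767 = £2553.40. OOP would hit £7179.80 > £6600, so the cap limits the patient to £6600 − £4626.40 = £1973.60. Insurer: £12767 − £1973.60 = £10793.40.

£10793.40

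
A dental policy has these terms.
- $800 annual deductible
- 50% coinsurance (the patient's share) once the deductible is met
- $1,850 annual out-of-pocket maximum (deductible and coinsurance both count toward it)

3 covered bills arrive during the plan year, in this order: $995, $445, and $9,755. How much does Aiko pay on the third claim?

$730

Claim 1 — $995: $800 finishes the deductible; $195 goes to coinsurance; 50% of $195 = $97.50. Patient owes $897.50 (running OOP $897.50).
Claim 2 — $445: 50% coinsurance on $445 = $222.50. Cost to patient: $222.50. OOP to date $1,120.
Claim 3 — $9,755: deductible already satisfied, so patient's share is 50% × $9,755 = $4,877.50. That would push OOP to $5,997.50, over the $1,850 cap, so patient pays $1,850 − $1,120 = $730.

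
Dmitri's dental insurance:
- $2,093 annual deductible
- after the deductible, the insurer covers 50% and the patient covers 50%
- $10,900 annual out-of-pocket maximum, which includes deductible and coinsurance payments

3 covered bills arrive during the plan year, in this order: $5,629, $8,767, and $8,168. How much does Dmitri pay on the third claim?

Claim 1 — $5,629: deductible takes $2,093, $3,536 remains; coinsurance $3,536 × 50% = $1,768. Patient owes $3,861 (running OOP $3,861).
Claim 2 — $8,767: deductible met; 50% of $8,767 = $4,383.50. Patient owes $4,383.50 (running OOP $8,244.50).
Claim 3 — $8,168: deductible met; 50% of $8,168 = $4,084. Adding that to $8,244.50 gives $12,328.50, past the $10,900 cap; patient pays only $10,900 − $8,244.50 = $2,655.50.

$2,655.50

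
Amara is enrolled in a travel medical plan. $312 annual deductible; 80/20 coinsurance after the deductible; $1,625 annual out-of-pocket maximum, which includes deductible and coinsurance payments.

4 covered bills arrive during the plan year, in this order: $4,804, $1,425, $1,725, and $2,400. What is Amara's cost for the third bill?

Claim 1 — $4,804: $312 to deductible, leaving $4,492; coinsurance $4,492 × 20% = $898.40. Traveler owes $1,210.40 (running OOP $1,210.40).
Claim 2 — $1,425: 20% coinsurance on $1,425 = $285. Traveler owes $285 (running OOP $1,495.40).
Claim 3 — $1,725: deductible met; 20% of $1,725 = $345. Adding that to $1,495.40 gives $1,840.40, past the $1,625 cap; traveler pays only $1,625 − $1,495.40 = $129.60.

$129.60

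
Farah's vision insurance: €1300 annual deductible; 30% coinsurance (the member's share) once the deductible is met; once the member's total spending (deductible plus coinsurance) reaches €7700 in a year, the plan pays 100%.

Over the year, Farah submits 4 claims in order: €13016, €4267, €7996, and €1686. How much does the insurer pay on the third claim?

€6390.90

Claim 1 (€13016): €1300 to deductible, leaving €11716; 30% of €11716 = €3514.80. Cost to member: €4814.80. OOP to date €4814.80. Insurer: €13016 − €4814.80 = €8201.20.
Claim 2 (€4267): deductible met; 30% of €4267 = €1280.10. Member pays €1280.10; OOP now €6094.90. Plan pays €4267 − €1280.10 = €2986.90.
Claim 3 (€7996): deductible already satisfied, so member's share is 30% × €7996 = €2398.80. Adding that to €6094.90 gives €8493.70, past the €7700 cap; member pays only €7700 − €6094.90 = €1605.10. Insurer: €7996 − €1605.10 = €6390.90.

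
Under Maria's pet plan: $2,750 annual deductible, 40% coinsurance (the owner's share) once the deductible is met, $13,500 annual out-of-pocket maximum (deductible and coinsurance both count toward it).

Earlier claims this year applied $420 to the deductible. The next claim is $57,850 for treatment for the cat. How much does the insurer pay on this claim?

$420 of the $2,750 deductible is already met, leaving $2,330.
The remaining $55,520 (= $57,850 − $2,330) moves to coinsurance.
40% of $55,520 = $22,208 falls to the owner.
So the owner owes $2,330 + $22,208 = $24,538 before any cap.
Year-to-date out-of-pocket would reach $420 + $24,538 = $24,958, above the $13,500 maximum, so the owner pays only $13,500 − $420 = $13,080.
The plan picks up $57,850 − $13,080 = $44,770.

$44,770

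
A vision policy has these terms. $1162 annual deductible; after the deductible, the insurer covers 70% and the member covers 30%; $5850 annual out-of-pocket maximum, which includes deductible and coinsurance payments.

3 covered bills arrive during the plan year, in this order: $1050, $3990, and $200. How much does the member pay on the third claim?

Claim 1 ($1050): fully absorbed by the deductible. Member owes $1050 (running OOP $1050).
Claim 2 ($3990): $112 to deductible, leaving $3878; 30% of $3878 = $1163.40. Member pays $1275.40; OOP now $2325.40.
Claim 3 ($200): deductible already satisfied, so member's share is 30% × $200 = $60. Member owes $60 (running OOP $2385.40).

$60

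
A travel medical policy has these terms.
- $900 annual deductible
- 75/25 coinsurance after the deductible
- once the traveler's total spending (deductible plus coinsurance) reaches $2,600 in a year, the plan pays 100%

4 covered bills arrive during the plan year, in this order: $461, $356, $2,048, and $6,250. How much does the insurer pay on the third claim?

#1 ($461): fully absorbed by the deductible. Traveler pays $461; OOP now $461. Plan pays $461 − $461 = $0.
#2 ($356): all of it applies to the deductible. Traveler owes $356 (running OOP $817). Plan pays $356 − $356 = $0.
#3 ($2,048): $83 to deductible, leaving $1,965; coinsurance $1,965 × 25% = $491.25. Cost to traveler: $574.25. OOP to date $1,391.25. Insurer: $2,048 − $574.25 = $1,473.75.

$1,473.75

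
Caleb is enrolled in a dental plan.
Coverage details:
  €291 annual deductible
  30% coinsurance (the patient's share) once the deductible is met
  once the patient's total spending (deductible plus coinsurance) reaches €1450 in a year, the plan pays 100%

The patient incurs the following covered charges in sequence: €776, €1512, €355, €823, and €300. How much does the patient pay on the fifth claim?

€90

Claim 1 — €776: €291 to deductible, leaving €485; 30% of €485 = €145.50. Patient owes €436.50 (running OOP €436.50).
Claim 2 — €1512: 30% coinsurance on €1512 = €453.60. Patient pays €453.60; OOP now €890.10.
Claim 3 — €355: deductible met; 30% of €355 = €106.50. Cost to patient: €106.50. OOP to date €996.60.
Claim 4 — €823: deductible already satisfied, so patient's share is 30% × €823 = €246.90. Patient owes €246.90 (running OOP €1243.50).
Claim 5 — €300: 30% coinsurance on €300 = €90. Cost to patient: €90. OOP to date €1333.50.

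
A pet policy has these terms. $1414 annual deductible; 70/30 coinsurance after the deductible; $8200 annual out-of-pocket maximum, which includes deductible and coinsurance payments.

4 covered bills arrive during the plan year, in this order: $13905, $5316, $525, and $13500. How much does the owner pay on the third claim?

Bill 1, $13905: deductible takes $1414, $12491 remains; coinsurance $12491 × 30% = $3747.30. Owner owes $5161.30 (running OOP $5161.30).
Bill 2, $5316: 30% coinsurance on $5316 = $1594.80. Cost to owner: $1594.80. OOP to date $6756.10.
Bill 3, $525: 30% coinsurance on $525 = $157.50. Owner pays $157.50; OOP now $6913.60.

$157.50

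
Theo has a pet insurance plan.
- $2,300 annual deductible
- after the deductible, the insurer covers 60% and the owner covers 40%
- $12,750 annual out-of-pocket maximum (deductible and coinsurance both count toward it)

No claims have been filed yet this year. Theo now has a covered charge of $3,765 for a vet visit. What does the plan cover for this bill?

Deductible not yet touched, so the first $2,300 of the bill goes to the deductible.
After the $2,300 deductible portion, $3,765 − $2,300 = $1,465 is subject to coinsurance.
Coinsurance: $1,465 × 40% = $586.
That puts the owner's cost at $2,300 + $586 = $2,886 before any cap.
Year-to-date out-of-pocket becomes $0 + $2,886 = $2,886, still under the $12,750 maximum, so no cap applies.
Insurer pays the balance: $3,765 − $2,886 = $879.

$879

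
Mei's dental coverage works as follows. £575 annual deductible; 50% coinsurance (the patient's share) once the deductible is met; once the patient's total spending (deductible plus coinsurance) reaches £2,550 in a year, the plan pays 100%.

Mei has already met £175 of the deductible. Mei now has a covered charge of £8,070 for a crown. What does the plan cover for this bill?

£5,695

Deductible still to meet: £575 − £175 = £400.
After the £400 deductible portion, £8,070 − £400 = £7,670 is subject to coinsurance.
50% of £7,670 = £3,835 falls to the patient.
So the patient owes £400 + £3,835 = £4,235 before any cap.
Year-to-date out-of-pocket would reach £175 + £4,235 = £4,410, above the £2,550 maximum, so the patient pays only £2,550 − £175 = £2,375.
The plan picks up £8,070 − £2,375 = £5,695.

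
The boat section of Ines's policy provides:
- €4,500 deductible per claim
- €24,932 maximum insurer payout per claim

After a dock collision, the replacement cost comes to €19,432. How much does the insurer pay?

€14,932

Less the €4,500 deductible: €19,432 − €4,500 = €14,932.
€14,932 is within the €24,932 limit, so the insurer pays €14,932.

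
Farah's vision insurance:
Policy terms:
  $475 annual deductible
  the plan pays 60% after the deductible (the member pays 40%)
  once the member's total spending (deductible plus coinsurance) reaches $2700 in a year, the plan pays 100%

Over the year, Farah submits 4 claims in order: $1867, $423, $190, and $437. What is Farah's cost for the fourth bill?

$174.80

#1 ($1867): deductible takes $475, $1392 remains; member's 40% is $556.80. Cost to member: $1031.80. OOP to date $1031.80.
#2 ($423): deductible met; 40% of $423 = $169.20. Cost to member: $169.20. OOP to date $1201.
#3 ($190): deductible met; 40% of $190 = $76. Cost to member: $76. OOP to date $1277.
#4 ($437): 40% coinsurance on $437 = $174.80. Member owes $174.80 (running OOP $1451.80).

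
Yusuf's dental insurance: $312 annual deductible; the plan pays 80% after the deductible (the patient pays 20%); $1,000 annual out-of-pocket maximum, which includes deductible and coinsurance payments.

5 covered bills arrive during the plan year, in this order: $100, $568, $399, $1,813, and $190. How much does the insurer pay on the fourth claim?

$1,450.40

Claim 1 ($100): entire amount goes to the deductible. Patient owes $100 (running OOP $100). Insurer: $100 − $100 = $0.
Claim 2 ($568): $212 finishes the deductible; $356 goes to coinsurance; coinsurance $356 × 20% = $71.20. Cost to patient: $283.20. OOP to date $383.20. Plan pays $568 − $283.20 = $284.80.
Claim 3 ($399): 20% coinsurance on $399 = $79.80. Cost to patient: $79.80. OOP to date $463. Plan pays $399 − $79.80 = $319.20.
Claim 4 ($1,813): deductible met; 20% of $1,813 = $362.60. Patient pays $362.60; OOP now $825.60. Plan pays $1,813 − $362.60 = $1,450.40.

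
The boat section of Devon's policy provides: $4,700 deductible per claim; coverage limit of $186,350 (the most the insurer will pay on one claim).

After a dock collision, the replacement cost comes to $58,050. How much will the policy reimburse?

$53,350

After the deductible, $58,050 − $4,700 = $53,350 remains.
$53,350 is within the $186,350 limit, so the insurer pays $53,350.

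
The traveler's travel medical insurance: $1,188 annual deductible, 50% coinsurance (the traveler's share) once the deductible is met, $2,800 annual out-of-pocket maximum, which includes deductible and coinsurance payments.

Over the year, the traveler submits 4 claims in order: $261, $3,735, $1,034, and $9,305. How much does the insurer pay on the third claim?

$826

Claim 1 — $261: all of it applies to the deductible. Traveler owes $261 (running OOP $261). Plan pays $261 − $261 = $0.
Claim 2 — $3,735: deductible takes $927, $2,808 remains; 50% of $2,808 = $1,404. Cost to traveler: $2,331. OOP to date $2,592. Plan pays $3,735 − $2,331 = $1,404.
Claim 3 — $1,034: 50% coinsurance on $1,034 = $517. OOP would hit $3,109 > $2,800, so the cap limits the traveler to $2,800 − $2,592 = $208. Plan pays $1,034 − $208 = $826.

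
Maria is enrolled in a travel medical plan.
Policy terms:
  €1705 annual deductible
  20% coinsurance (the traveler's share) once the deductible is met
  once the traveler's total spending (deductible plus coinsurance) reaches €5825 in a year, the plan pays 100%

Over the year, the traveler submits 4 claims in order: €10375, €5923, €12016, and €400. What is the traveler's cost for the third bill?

€1201.40

Bill 1, €10375: deductible takes €1705, €8670 remains; traveler's 20% is €1734. Traveler owes €3439 (running OOP €3439).
Bill 2, €5923: deductible met; 20% of €5923 = €1184.60. Traveler owes €1184.60 (running OOP €4623.60).
Bill 3, €12016: 20% coinsurance on €12016 = €2403.20. OOP would hit €7026.80 > €5825, so the cap limits the traveler to €5825 − €4623.60 = €1201.40.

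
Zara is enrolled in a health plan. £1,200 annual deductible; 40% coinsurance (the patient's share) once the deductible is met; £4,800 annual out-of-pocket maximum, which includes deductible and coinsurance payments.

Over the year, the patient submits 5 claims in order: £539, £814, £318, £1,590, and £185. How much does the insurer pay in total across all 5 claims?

£1,347.60

Claim 1 (£539): all of it applies to the deductible. Patient pays £539; OOP now £539. Plan pays £539 − £539 = £0.
Claim 2 (£814): £661 to deductible, leaving £153; coinsurance £153 × 40% = £61.20. Cost to patient: £722.20. OOP to date £1,261.20. Insurer: £814 − £722.20 = £91.80.
Claim 3 (£318): deductible already satisfied, so patient's share is 40% × £318 = £127.20. Patient pays £127.20; OOP now £1,388.40. Insurer: £318 − £127.20 = £190.80.
Claim 4 (£1,590): 40% coinsurance on £1,590 = £636. Patient owes £636 (running OOP £2,024.40). Plan pays £1,590 − £636 = £954.
Claim 5 (£185): deductible already satisfied, so patient's share is 40% × £185 = £74. Patient pays £74; OOP now £2,098.40. Plan pays £185 − £74 = £111.
Insurer total: £0 + £91.80 + £190.80 + £954 + £111 = £1,347.60.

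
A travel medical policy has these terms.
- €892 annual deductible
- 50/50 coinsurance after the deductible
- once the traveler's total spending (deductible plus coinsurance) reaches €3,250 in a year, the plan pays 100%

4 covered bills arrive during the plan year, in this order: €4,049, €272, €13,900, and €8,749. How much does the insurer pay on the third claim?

Claim 1 (€4,049): €892 to deductible, leaving €3,157; 50% of €3,157 = €1,578.50. Traveler pays €2,470.50; OOP now €2,470.50. Plan pays €4,049 − €2,470.50 = €1,578.50.
Claim 2 (€272): deductible met; 50% of €272 = €136. Traveler owes €136 (running OOP €2,606.50). Insurer: €272 − €136 = €136.
Claim 3 (€13,900): deductible already satisfied, so traveler's share is 50% × €13,900 = €6,950. That would push OOP to €9,556.50, over the €3,250 cap, so traveler pays €3,250 − €2,606.50 = €643.50. Plan pays €13,900 − €643.50 = €13,256.50.

€13,256.50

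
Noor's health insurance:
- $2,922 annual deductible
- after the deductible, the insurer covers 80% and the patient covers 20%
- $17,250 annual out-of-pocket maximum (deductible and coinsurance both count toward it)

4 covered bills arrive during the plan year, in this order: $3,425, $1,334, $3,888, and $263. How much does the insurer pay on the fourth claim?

Claim 1 — $3,425: deductible takes $2,922, $503 remains; coinsurance $503 × 20% = $100.60. Patient owes $3,022.60 (running OOP $3,022.60). Plan pays $3,425 − $3,022.60 = $402.40.
Claim 2 — $1,334: deductible met; 20% of $1,334 = $266.80. Patient owes $266.80 (running OOP $3,289.40). Insurer: $1,334 − $266.80 = $1,067.20.
Claim 3 — $3,888: deductible met; 20% of $3,888 = $777.60. Patient owes $777.60 (running OOP $4,067). Insurer: $3,888 − $777.60 = $3,110.40.
Claim 4 — $263: deductible met; 20% of $263 = $52.60. Cost to patient: $52.60. OOP to date $4,119.60. Insurer: $263 − $52.60 = $210.40.

$210.40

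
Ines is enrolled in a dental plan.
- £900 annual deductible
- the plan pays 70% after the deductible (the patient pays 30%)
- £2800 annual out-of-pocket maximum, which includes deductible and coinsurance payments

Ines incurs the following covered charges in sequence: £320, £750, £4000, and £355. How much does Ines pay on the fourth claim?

Claim 1 — £320: all of it applies to the deductible. Cost to patient: £320. OOP to date £320.
Claim 2 — £750: £580 finishes the deductible; £170 goes to coinsurance; coinsurance £170 × 30% = £51. Patient owes £631 (running OOP £951).
Claim 3 — £4000: 30% coinsurance on £4000 = £1200. Patient pays £1200; OOP now £2151.
Claim 4 — £355: deductible met; 30% of £355 = £106.50. Patient owes £106.50 (running OOP £2257.50).

£106.50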